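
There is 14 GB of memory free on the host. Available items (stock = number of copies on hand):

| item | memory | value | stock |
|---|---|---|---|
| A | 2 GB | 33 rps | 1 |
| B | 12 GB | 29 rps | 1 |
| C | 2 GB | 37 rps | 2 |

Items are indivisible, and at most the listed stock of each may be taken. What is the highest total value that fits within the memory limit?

107 rps

Best selections within memory 14 and stock limits:
- 1×A + 2×C: memory 6, value 107
- 2×C: memory 4, value 74
Best: 107 rps.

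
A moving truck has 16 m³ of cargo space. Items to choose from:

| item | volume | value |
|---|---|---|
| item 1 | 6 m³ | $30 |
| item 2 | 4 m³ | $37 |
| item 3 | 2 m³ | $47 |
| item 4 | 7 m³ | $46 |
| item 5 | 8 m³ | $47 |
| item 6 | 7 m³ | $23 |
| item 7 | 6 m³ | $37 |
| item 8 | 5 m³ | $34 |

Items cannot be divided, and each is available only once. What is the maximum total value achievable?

Check high-value combinations within 16 m³:
- item 2+item 3+item 5: volume 4+2+8=14, value 37+47+47=131
- item 3+item 5+item 7: volume 2+8+6=16, value 47+47+37=131
- item 2+item 3+item 4: volume 4+2+7=13, value 37+47+46=130
- item 3+item 4+item 7: volume 2+7+6=15, value 47+46+37=130
- item 3+item 5+item 8: volume 2+8+5=15, value 47+47+34=128
Best: $131.

$131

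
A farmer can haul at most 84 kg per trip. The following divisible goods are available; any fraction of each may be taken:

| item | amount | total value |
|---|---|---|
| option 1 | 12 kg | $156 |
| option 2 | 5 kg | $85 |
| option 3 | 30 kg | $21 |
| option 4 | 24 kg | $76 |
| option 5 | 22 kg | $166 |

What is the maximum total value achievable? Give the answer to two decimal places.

497.70

Take in order of value per unit:
- option 2 (85/5 per unit): all 5 → value 85, running total 85.00
- option 1 (156/12 per unit): all 12 → value 156, running total 241.00
- option 5 (166/22 per unit): all 22 → value 166, running total 407.00
- option 4 (76/24 per unit): all 24 → value 76, running total 483.00
- option 3 (21/30 per unit): 21 of 30 → value 21×21/30 = 14.7000, running total 497.70
Total 497.70.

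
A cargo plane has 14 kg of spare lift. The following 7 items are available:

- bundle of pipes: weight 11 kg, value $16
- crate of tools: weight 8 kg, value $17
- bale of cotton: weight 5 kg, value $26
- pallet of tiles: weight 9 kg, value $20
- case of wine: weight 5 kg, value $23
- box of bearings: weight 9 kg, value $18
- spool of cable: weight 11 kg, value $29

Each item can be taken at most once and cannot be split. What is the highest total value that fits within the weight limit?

$49

Check high-value combinations within 14 kg:
- bale of cotton+case of wine: weight 5+5=10, value 26+23=49
- bale of cotton+pallet of tiles: weight 5+9=14, value 26+20=46
- bale of cotton+box of bearings: weight 5+9=14, value 26+18=44
Best: $49.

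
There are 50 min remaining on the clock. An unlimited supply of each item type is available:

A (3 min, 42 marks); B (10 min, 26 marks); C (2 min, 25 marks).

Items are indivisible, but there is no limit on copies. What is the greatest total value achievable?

Best value-per-unit is A at 42/3; filling with it alone gives 16×42 = 672.
Optimal mix: 16×A + 1×C → time 50, value 697.

697 marks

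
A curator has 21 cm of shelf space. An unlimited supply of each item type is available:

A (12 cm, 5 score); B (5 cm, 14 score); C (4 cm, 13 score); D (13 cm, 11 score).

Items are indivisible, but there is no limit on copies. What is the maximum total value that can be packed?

66 score

Best value-per-unit is C at 13/4; filling with it alone gives 5×13 = 65.
Optimal mix: 1×B + 4×C → length 21, value 66.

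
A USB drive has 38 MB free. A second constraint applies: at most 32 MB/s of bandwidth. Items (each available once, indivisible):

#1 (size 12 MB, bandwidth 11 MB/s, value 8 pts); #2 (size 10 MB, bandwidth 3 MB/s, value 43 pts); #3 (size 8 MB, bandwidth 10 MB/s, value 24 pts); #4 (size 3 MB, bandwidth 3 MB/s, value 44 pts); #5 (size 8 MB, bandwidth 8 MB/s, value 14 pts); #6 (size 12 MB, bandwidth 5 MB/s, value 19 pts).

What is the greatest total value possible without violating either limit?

Feasible sets respecting both limits:
- #2+#3+#4+#6: size 33, bandwidth 21, value 130
- #2+#3+#4+#5: size 29, bandwidth 24, value 125
- #2+#4+#5+#6: size 33, bandwidth 19, value 120
Best: 130 pts.

130 pts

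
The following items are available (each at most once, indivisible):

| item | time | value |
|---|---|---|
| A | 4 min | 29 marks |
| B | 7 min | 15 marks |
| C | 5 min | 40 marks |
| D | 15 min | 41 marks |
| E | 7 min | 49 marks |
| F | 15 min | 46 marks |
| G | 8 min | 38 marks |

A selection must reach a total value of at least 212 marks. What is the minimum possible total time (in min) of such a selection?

Subsets with value ≥ 212, sorted by total time:
- A+B+C+E+F+G: time 46, value 217
- A+B+C+D+E+G: time 46, value 212
Minimum time: 46 min.

46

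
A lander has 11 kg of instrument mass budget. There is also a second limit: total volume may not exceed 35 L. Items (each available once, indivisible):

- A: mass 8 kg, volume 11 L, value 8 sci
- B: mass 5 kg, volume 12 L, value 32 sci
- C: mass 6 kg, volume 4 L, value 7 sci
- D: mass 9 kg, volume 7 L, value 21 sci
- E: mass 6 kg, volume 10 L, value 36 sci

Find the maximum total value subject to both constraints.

68 sci

Feasible sets respecting both limits:
- B+E: mass 11, volume 22, value 68
- B+C: mass 11, volume 16, value 39
- E: mass 6, volume 10, value 36
- B: mass 5, volume 12, value 32
Best: 68 sci.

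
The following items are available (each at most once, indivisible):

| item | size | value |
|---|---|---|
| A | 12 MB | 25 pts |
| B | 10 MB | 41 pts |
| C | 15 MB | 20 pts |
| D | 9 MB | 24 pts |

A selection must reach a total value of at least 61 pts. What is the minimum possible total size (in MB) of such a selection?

19

Subsets with value ≥ 61, sorted by total size:
- B+D: size 19, value 65
- A+B: size 22, value 66
- B+C: size 25, value 61
- A+B+D: size 31, value 90
Minimum size: 19 MB.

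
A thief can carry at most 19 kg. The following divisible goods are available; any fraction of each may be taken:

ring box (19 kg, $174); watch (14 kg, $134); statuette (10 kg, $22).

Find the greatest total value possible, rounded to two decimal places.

179.79

Take in order of value per unit:
- watch (134/14 per unit): all 14 → value 134, running total 134.00
- ring box (174/19 per unit): 5 of 19 → value 5×174/19 = 45.7895, running total 179.79
Total 179.79.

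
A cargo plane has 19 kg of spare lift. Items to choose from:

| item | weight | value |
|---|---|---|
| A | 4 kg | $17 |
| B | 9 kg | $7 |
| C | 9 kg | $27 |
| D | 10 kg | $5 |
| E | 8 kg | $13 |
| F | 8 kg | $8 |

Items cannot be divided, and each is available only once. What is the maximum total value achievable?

Check high-value combinations within 19 kg:
- A+C: weight 4+9=13, value 17+27=44
- C+E: weight 9+8=17, value 27+13=40
- C+F: weight 9+8=17, value 27+8=35
Best: $44.

$44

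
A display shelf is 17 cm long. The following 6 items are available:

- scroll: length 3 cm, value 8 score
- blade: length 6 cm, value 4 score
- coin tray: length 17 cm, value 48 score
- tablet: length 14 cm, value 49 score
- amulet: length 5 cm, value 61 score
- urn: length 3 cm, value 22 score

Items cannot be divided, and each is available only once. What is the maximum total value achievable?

95 score

This is a 0/1 knapsack; check combinations near the capacity.
- scroll+blade+amulet+urn: length 3+6+5+3=17, value 8+4+61+22=95
- scroll+amulet+urn: length 3+5+3=11, value 8+61+22=91
- blade+amulet+urn: length 6+5+3=14, value 4+61+22=87
Best: 95 score.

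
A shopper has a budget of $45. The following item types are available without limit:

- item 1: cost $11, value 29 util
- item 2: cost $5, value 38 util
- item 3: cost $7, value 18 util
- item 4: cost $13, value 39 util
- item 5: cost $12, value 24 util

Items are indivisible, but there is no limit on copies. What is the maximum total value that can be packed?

342 util

Best value-per-unit is item 2 at 38/5, and filling with it alone uses cost 9×5=45. No mix of the others beats 9×38 = 342.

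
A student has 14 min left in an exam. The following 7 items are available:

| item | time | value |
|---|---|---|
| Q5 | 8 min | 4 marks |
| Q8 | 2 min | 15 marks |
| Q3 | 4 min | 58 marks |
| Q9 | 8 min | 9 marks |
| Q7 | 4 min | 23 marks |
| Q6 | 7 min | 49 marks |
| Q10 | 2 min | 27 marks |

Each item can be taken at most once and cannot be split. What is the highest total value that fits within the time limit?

134 marks

Check high-value combinations within 14 min:
- Q3+Q6+Q10: time 4+7+2=13, value 58+49+27=134
- Q8+Q3+Q7+Q10: time 2+4+4+2=12, value 15+58+23+27=123
- Q8+Q3+Q6: time 2+4+7=13, value 15+58+49=122
- Q3+Q7+Q10: time 4+4+2=10, value 58+23+27=108
- Q3+Q6: time 4+7=11, value 58+49=107
Best: 134 marks.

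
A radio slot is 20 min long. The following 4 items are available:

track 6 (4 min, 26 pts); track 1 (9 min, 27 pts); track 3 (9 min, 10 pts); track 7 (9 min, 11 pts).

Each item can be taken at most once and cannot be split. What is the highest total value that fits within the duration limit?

53 pts

Check high-value combinations within 20 min:
- track 6+track 1: duration 4+9=13, value 26+27=53
- track 1+track 7: duration 9+9=18, value 27+11=38
- track 6+track 7: duration 4+9=13, value 26+11=37
- track 1+track 3: duration 9+9=18, value 27+10=37
Best: 53 pts.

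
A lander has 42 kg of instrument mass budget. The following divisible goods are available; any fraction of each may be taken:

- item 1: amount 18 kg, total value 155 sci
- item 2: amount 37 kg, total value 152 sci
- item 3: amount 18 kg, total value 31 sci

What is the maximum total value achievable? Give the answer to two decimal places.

Take in order of value per unit:
- item 1 (155/18 per unit): all 18 → value 155, running total 155.00
- item 2 (152/37 per unit): 24 of 37 → value 24×152/37 = 98.5946, running total 253.59
Total 253.59.

253.59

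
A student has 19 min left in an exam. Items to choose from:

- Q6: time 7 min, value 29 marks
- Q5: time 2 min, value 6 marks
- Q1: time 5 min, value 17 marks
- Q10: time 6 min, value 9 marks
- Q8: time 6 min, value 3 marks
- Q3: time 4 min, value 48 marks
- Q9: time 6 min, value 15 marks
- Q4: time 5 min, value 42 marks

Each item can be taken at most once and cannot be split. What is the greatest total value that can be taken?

125 marks

Check high-value combinations within 19 min:
- Q6+Q5+Q3+Q4: time 7+2+4+5=18, value 29+6+48+42=125
- Q6+Q3+Q4: time 7+4+5=16, value 29+48+42=119
- Q5+Q1+Q3+Q4: time 2+5+4+5=16, value 6+17+48+42=113
- Q5+Q3+Q9+Q4: time 2+4+6+5=17, value 6+48+15+42=111
Best: 125 marks.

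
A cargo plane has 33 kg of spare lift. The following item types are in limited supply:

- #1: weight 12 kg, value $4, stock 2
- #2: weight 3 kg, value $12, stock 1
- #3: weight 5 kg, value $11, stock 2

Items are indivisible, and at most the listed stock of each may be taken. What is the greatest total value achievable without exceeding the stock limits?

Best selections within weight 33 and stock limits:
- 1×#1 + 1×#2 + 2×#3: weight 25, value 38
- 1×#2 + 2×#3: weight 13, value 34
Best: $38.

$38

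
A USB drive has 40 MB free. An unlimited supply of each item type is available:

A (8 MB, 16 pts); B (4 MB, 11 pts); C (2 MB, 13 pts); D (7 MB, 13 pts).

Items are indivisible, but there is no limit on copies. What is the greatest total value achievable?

260 pts

Best value-per-unit is C at 13/2, and filling with it alone uses size 20×2=40. No mix of the others beats 20×13 = 260.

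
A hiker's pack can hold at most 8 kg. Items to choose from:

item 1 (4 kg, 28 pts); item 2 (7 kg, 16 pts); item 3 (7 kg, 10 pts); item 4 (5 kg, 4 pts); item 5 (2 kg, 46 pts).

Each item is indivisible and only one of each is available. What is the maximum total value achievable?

Check high-value combinations within 8 kg:
- item 1+item 5: weight 4+2=6, value 28+46=74
- item 4+item 5: weight 5+2=7, value 4+46=50
- item 5: weight 2, value 46
Best: 74 pts.

74 pts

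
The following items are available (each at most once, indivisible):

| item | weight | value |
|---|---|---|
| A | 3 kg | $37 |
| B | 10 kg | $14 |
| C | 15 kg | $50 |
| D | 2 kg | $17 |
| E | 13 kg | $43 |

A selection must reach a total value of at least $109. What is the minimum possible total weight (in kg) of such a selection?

28

Subsets with value ≥ 109, sorted by total weight:
- A+B+D+E: weight 28, value 111
- A+B+C+D: weight 30, value 118
- C+D+E: weight 30, value 110
- A+C+E: weight 31, value 130
Minimum weight: 28 kg.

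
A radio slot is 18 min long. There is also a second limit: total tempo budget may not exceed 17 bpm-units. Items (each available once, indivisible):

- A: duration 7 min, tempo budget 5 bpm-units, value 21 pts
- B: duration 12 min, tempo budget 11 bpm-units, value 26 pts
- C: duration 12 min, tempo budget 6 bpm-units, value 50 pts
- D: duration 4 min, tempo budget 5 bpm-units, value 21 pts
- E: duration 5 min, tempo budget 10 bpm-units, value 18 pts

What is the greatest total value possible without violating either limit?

71 pts

Feasible sets respecting both limits:
- C+D: duration 16, tempo budget 11, value 71
- C+E: duration 17, tempo budget 16, value 68
- C: duration 12, tempo budget 6, value 50
Best: 71 pts.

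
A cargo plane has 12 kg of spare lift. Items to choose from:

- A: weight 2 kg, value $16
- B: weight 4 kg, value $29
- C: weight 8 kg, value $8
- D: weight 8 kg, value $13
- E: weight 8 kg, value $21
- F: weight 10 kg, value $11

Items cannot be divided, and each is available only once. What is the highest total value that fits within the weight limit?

Check high-value combinations within 12 kg:
- B+E: weight 4+8=12, value 29+21=50
- A+B: weight 2+4=6, value 16+29=45
- B+D: weight 4+8=12, value 29+13=42
Best: $50.

$50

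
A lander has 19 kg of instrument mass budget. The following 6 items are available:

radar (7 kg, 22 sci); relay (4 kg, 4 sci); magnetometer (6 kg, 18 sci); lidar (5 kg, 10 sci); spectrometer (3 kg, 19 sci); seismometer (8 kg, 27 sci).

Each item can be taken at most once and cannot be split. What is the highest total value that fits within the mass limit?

68 sci

Check high-value combinations within 19 kg:
- radar+spectrometer+seismometer: mass 7+3+8=18, value 22+19+27=68
- magnetometer+spectrometer+seismometer: mass 6+3+8=17, value 18+19+27=64
- radar+magnetometer+spectrometer: mass 7+6+3=16, value 22+18+19=59
Best: 68 sci.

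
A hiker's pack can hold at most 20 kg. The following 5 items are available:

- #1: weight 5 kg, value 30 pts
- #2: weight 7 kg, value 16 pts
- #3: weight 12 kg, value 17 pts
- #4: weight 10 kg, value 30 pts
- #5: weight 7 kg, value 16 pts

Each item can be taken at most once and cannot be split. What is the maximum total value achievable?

This is a 0/1 knapsack; check combinations near the capacity.
- #1+#2+#5: weight 5+7+7=19, value 30+16+16=62
- #1+#4: weight 5+10=15, value 30+30=60
- #1+#3: weight 5+12=17, value 30+17=47
- #1+#2: weight 5+7=12, value 30+16=46
- #1+#5: weight 5+7=12, value 30+16=46
Best: 62 pts.

62 pts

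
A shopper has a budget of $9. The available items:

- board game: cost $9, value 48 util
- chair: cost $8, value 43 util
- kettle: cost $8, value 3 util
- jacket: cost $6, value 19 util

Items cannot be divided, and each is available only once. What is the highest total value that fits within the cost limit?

48 util

Check high-value combinations within $9:
- board game: cost 9, value 48
- chair: cost 8, value 43
- jacket: cost 6, value 19
Best: 48 util.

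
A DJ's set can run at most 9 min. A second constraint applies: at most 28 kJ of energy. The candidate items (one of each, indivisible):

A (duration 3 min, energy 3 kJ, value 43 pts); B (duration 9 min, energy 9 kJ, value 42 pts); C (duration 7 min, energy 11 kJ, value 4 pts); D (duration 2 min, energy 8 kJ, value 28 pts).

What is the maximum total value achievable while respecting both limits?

Feasible sets respecting both limits:
- A+D: duration 5, energy 11, value 71
- A: duration 3, energy 3, value 43
- B: duration 9, energy 9, value 42
- C+D: duration 9, energy 19, value 32
Best: 71 pts.

71 pts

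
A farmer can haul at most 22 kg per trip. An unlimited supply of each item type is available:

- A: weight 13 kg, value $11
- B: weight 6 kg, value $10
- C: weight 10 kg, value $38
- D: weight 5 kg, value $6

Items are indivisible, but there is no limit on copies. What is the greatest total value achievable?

Best value-per-unit is C at 38/10, and filling with it alone uses weight 2×10=20. No mix of the others beats 2×38 = 76.

$76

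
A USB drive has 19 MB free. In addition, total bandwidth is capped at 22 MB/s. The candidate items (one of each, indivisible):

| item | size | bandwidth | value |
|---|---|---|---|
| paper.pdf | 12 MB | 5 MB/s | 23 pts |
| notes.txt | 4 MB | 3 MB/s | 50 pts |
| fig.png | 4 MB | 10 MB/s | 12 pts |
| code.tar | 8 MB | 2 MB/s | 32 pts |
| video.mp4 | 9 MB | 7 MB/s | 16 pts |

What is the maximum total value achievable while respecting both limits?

94 pts

Feasible sets respecting both limits:
- notes.txt+fig.png+code.tar: size 16, bandwidth 15, value 94
- notes.txt+code.tar: size 12, bandwidth 5, value 82
- notes.txt+fig.png+video.mp4: size 17, bandwidth 20, value 78
- paper.pdf+notes.txt: size 16, bandwidth 8, value 73
Best: 94 pts.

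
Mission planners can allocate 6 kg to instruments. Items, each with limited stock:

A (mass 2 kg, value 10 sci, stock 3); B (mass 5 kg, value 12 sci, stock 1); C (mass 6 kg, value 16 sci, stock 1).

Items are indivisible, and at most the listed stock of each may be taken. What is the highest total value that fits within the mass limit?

30 sci

Best selections within mass 6 and stock limits:
- 3×A: mass 6, value 30
- 2×A: mass 4, value 20
- 1×C: mass 6, value 16
- 1×B: mass 5, value 12
Best: 30 sci.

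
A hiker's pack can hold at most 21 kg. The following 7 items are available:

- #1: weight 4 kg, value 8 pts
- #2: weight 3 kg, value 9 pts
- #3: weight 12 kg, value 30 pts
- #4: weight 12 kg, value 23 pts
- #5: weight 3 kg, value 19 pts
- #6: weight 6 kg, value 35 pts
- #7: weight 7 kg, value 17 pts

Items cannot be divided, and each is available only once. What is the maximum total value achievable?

This is a 0/1 knapsack; check combinations near the capacity.
- #3+#5+#6: weight 12+3+6=21, value 30+19+35=84
- #2+#5+#6+#7: weight 3+3+6+7=19, value 9+19+35+17=80
- #1+#5+#6+#7: weight 4+3+6+7=20, value 8+19+35+17=79
- #4+#5+#6: weight 12+3+6=21, value 23+19+35=77
- #2+#3+#6: weight 3+12+6=21, value 9+30+35=74
Best: 84 pts.

84 pts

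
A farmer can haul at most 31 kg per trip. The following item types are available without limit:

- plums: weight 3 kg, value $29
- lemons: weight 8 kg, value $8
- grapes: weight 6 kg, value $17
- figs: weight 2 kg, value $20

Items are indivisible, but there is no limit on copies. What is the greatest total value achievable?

$309

Best value-per-unit is figs at 20/2; filling with it alone gives 15×20 = 300.
Optimal mix: 1×plums + 14×figs → weight 31, value 309.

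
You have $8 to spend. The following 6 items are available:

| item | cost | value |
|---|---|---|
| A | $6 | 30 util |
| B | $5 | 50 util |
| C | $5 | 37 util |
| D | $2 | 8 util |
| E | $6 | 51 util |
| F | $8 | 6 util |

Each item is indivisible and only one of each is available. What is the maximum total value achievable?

Check high-value combinations within $8:
- D+E: cost 2+6=8, value 8+51=59
- B+D: cost 5+2=7, value 50+8=58
- E: cost 6, value 51
- B: cost 5, value 50
Best: 59 util.

59 util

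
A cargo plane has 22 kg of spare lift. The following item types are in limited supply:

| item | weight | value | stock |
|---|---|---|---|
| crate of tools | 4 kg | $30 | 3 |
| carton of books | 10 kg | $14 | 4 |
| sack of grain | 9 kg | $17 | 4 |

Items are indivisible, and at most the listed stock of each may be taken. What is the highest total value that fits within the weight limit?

Best selections within weight 22 and stock limits:
- 3×crate of tools + 1×sack of grain: weight 21, value 107
- 3×crate of tools + 1×carton of books: weight 22, value 104
- 3×crate of tools: weight 12, value 90
Best: $107.

$107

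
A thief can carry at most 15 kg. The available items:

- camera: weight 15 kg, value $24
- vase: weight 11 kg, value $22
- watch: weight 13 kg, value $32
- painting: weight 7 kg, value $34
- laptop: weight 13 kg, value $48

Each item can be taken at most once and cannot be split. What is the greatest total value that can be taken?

$48

This is a 0/1 knapsack; check combinations near the capacity.
- laptop: weight 13, value 48
- painting: weight 7, value 34
- watch: weight 13, value 32
- camera: weight 15, value 24
Best: $48.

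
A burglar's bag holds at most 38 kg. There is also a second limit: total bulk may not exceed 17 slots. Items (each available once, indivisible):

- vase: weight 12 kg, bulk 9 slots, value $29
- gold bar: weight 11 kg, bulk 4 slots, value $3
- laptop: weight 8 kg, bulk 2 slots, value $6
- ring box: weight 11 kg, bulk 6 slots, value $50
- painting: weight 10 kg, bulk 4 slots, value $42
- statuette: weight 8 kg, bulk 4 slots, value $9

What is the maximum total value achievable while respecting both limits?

Feasible sets respecting both limits:
- laptop+ring box+painting+statuette: weight 37, bulk 16, value 107
- ring box+painting+statuette: weight 29, bulk 14, value 101
- laptop+ring box+painting: weight 29, bulk 12, value 98
- gold bar+ring box+painting: weight 32, bulk 14, value 95
Best: $107.

$107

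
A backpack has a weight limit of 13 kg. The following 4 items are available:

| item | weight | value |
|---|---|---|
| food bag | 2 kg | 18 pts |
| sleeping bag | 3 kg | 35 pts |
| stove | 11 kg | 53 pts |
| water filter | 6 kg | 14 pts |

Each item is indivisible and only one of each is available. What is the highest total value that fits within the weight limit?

71 pts

Check high-value combinations within 13 kg:
- food bag+stove: weight 2+11=13, value 18+53=71
- food bag+sleeping bag+water filter: weight 2+3+6=11, value 18+35+14=67
- food bag+sleeping bag: weight 2+3=5, value 18+35=53
- stove: weight 11, value 53
- sleeping bag+water filter: weight 3+6=9, value 35+14=49
Best: 71 pts.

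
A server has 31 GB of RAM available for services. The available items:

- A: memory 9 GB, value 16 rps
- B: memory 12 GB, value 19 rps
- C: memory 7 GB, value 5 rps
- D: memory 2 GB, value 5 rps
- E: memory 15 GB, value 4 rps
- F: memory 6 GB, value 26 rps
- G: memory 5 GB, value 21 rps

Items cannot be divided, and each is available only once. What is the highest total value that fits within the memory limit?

This is a 0/1 knapsack; check combinations near the capacity.
- A+C+D+F+G: memory 9+7+2+6+5=29, value 16+5+5+26+21=73
- B+D+F+G: memory 12+2+6+5=25, value 19+5+26+21=71
- B+C+F+G: memory 12+7+6+5=30, value 19+5+26+21=71
- A+D+F+G: memory 9+2+6+5=22, value 16+5+26+21=68
Best: 73 rps.

73 rps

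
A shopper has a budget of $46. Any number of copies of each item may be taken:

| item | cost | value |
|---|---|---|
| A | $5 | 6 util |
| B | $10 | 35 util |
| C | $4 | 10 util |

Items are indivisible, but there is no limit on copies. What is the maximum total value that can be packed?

150 util

Best value-per-unit is B at 35/10; filling with it alone gives 4×35 = 140.
Optimal mix: 4×B + 1×C → cost 44, value 150.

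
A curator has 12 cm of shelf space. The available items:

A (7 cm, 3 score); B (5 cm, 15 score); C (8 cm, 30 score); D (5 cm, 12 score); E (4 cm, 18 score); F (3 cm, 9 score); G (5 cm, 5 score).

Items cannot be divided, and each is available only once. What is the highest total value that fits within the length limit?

This is a 0/1 knapsack; check combinations near the capacity.
- C+E: length 8+4=12, value 30+18=48
- B+E+F: length 5+4+3=12, value 15+18+9=42
- C+F: length 8+3=11, value 30+9=39
- D+E+F: length 5+4+3=12, value 12+18+9=39
Best: 48 score.

48 score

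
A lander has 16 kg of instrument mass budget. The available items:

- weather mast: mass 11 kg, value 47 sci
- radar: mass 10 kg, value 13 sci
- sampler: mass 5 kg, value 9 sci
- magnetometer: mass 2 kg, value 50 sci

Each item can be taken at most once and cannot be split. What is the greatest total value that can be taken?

Check high-value combinations within 16 kg:
- weather mast+magnetometer: mass 11+2=13, value 47+50=97
- radar+magnetometer: mass 10+2=12, value 13+50=63
- sampler+magnetometer: mass 5+2=7, value 9+50=59
Best: 97 sci.

97 sci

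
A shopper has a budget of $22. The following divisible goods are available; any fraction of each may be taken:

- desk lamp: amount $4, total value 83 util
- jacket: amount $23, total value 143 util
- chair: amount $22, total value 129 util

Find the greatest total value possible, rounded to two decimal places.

194.91

Take in order of value per unit:
- desk lamp (83/4 per unit): all 4 → value 83, running total 83.00
- jacket (143/23 per unit): 18 of 23 → value 18×143/23 = 111.9130, running total 194.91
Total 194.91.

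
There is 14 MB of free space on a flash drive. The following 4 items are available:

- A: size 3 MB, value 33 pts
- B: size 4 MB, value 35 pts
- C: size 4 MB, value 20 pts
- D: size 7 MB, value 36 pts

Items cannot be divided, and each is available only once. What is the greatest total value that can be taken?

Check high-value combinations within 14 MB:
- A+B+D: size 3+4+7=14, value 33+35+36=104
- A+C+D: size 3+4+7=14, value 33+20+36=89
- A+B+C: size 3+4+4=11, value 33+35+20=88
- B+D: size 4+7=11, value 35+36=71
- A+D: size 3+7=10, value 33+36=69
Best: 104 pts.

104 pts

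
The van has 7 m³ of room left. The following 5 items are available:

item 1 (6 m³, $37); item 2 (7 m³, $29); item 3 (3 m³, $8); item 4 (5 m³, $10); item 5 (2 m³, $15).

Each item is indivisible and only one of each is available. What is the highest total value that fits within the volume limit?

Check high-value combinations within 7 m³:
- item 1: volume 6, value 37
- item 2: volume 7, value 29
- item 4+item 5: volume 5+2=7, value 10+15=25
Best: $37.

$37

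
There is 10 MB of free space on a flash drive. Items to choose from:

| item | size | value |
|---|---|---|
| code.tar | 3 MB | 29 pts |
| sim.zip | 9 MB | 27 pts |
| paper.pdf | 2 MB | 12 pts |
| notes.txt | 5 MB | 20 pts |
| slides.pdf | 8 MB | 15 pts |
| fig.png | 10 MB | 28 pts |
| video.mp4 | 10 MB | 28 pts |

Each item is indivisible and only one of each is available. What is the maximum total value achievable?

This is a 0/1 knapsack; check combinations near the capacity.
- code.tar+paper.pdf+notes.txt: size 3+2+5=10, value 29+12+20=61
- code.tar+notes.txt: size 3+5=8, value 29+20=49
- code.tar+paper.pdf: size 3+2=5, value 29+12=41
- paper.pdf+notes.txt: size 2+5=7, value 12+20=32
- code.tar: size 3, value 29
Best: 61 pts.

61 pts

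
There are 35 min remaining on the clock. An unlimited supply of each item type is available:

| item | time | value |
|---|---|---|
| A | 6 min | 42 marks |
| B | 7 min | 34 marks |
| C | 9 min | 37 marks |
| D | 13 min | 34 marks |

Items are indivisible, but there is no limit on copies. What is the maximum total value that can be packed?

Best value-per-unit is A at 42/6, and filling with it alone uses time 5×6=30. No mix of the others beats 5×42 = 210.

210 marks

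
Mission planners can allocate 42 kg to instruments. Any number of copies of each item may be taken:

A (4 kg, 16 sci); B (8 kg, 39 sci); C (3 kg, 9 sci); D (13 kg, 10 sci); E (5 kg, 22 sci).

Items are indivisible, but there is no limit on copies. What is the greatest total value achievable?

Best value-per-unit is B at 39/8; filling with it alone gives 5×39 = 195.
Optimal mix: 4×B + 2×E → mass 42, value 200.

200 sci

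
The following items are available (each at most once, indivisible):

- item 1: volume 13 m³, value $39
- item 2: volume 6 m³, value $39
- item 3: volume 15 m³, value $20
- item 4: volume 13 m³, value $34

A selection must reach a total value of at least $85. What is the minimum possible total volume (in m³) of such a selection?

Subsets with value ≥ 85, sorted by total volume:
- item 1+item 2+item 4: volume 32, value 112
- item 1+item 2+item 3: volume 34, value 98
- item 2+item 3+item 4: volume 34, value 93
Minimum volume: 32 m³.

32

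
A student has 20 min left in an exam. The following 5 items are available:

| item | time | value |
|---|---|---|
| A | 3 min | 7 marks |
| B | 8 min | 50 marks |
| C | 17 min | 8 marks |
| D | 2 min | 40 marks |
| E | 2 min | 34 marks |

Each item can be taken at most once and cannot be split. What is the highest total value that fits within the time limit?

Check high-value combinations within 20 min:
- A+B+D+E: time 3+8+2+2=15, value 7+50+40+34=131
- B+D+E: time 8+2+2=12, value 50+40+34=124
- A+B+D: time 3+8+2=13, value 7+50+40=97
Best: 131 marks.

131 marks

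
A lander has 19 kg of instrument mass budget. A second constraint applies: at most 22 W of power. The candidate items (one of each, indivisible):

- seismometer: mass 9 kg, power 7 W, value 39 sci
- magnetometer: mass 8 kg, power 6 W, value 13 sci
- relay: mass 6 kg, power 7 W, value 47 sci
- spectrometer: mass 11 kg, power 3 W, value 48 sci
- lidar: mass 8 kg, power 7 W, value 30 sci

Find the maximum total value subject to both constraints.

95 sci

Feasible sets respecting both limits:
- relay+spectrometer: mass 17, power 10, value 95
- seismometer+relay: mass 15, power 14, value 86
- spectrometer+lidar: mass 19, power 10, value 78
Best: 95 sci.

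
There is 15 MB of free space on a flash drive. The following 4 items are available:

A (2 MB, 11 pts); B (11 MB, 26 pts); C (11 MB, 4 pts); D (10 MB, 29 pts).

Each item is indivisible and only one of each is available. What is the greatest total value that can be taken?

40 pts

Check high-value combinations within 15 MB:
- A+D: size 2+10=12, value 11+29=40
- A+B: size 2+11=13, value 11+26=37
- D: size 10, value 29
Best: 40 pts.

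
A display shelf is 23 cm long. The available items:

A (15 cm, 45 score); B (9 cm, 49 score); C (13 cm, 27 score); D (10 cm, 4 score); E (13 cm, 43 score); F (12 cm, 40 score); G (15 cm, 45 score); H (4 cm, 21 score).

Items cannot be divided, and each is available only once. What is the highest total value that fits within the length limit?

92 score

Check high-value combinations within 23 cm:
- B+E: length 9+13=22, value 49+43=92
- B+F: length 9+12=21, value 49+40=89
- B+C: length 9+13=22, value 49+27=76
- B+D+H: length 9+10+4=23, value 49+4+21=74
- B+H: length 9+4=13, value 49+21=70
Best: 92 score.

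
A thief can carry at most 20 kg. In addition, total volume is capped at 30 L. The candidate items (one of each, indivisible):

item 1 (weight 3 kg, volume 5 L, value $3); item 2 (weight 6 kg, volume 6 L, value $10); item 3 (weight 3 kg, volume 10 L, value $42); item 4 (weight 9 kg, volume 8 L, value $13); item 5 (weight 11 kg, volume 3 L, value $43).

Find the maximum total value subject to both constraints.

Feasible sets respecting both limits:
- item 2+item 3+item 5: weight 20, volume 19, value 95
- item 1+item 3+item 5: weight 17, volume 18, value 88
- item 3+item 5: weight 14, volume 13, value 85
- item 2+item 3+item 4: weight 18, volume 24, value 65
Best: $95.

$95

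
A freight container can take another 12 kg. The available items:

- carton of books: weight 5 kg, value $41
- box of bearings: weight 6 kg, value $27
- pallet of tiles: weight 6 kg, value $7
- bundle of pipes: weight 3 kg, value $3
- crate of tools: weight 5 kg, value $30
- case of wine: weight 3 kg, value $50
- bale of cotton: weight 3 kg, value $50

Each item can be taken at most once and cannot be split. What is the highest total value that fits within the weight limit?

This is a 0/1 knapsack; check combinations near the capacity.
- carton of books+case of wine+bale of cotton: weight 5+3+3=11, value 41+50+50=141
- crate of tools+case of wine+bale of cotton: weight 5+3+3=11, value 30+50+50=130
- box of bearings+case of wine+bale of cotton: weight 6+3+3=12, value 27+50+50=127
- pallet of tiles+case of wine+bale of cotton: weight 6+3+3=12, value 7+50+50=107
Best: $141.

$141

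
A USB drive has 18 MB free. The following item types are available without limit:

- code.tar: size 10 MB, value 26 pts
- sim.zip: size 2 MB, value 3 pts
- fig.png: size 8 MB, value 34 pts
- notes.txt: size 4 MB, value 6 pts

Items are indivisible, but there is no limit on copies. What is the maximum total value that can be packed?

71 pts

Best value-per-unit is fig.png at 34/8; filling with it alone gives 2×34 = 68.
Optimal mix: 1×sim.zip + 2×fig.png → size 18, value 71.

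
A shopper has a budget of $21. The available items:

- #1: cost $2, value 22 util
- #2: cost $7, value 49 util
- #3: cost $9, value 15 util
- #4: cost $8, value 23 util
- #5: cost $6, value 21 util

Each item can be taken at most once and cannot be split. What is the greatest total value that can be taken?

94 util

Check high-value combinations within $21:
- #1+#2+#4: cost 2+7+8=17, value 22+49+23=94
- #2+#4+#5: cost 7+8+6=21, value 49+23+21=93
- #1+#2+#5: cost 2+7+6=15, value 22+49+21=92
Best: 94 util.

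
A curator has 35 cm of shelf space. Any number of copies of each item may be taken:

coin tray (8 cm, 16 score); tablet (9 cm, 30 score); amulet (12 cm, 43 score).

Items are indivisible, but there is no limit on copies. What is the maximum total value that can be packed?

116 score

Best value-per-unit is amulet at 43/12; filling with it alone gives 2×43 = 86.
Optimal mix: 1×tablet + 2×amulet → length 33, value 116.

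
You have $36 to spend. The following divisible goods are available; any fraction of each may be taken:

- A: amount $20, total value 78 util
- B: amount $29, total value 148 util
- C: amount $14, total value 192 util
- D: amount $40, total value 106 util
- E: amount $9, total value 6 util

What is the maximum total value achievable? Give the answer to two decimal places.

304.28

Take in order of value per unit:
- C (192/14 per unit): all 14 → value 192, running total 192.00
- B (148/29 per unit): 22 of 29 → value 22×148/29 = 112.2759, running total 304.28
Total 304.28.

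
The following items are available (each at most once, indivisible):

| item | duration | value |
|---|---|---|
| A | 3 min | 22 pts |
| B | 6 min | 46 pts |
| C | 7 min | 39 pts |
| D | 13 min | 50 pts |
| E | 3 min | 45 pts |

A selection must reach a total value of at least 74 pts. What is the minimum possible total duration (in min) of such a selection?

9

Subsets with value ≥ 74, sorted by total duration:
- B+E: duration 9, value 91
- C+E: duration 10, value 84
- A+B+E: duration 12, value 113
- A+C+E: duration 13, value 106
Minimum duration: 9 min.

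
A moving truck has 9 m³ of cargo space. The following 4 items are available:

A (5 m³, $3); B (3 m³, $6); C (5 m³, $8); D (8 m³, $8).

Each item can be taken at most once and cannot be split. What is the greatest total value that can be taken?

Check high-value combinations within 9 m³:
- B+C: volume 3+5=8, value 6+8=14
- A+B: volume 5+3=8, value 3+6=9
- C: volume 5, value 8
Best: $14.

$14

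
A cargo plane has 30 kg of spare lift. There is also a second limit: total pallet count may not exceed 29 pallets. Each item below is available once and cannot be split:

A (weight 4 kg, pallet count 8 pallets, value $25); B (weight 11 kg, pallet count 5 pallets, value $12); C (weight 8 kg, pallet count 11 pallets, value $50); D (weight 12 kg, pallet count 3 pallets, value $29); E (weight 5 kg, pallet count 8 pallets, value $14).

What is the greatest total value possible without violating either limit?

$104

Feasible sets respecting both limits:
- A+C+D: weight 24, pallet count 22, value 104
- C+D+E: weight 25, pallet count 22, value 93
- A+C+E: weight 17, pallet count 27, value 89
- A+B+C: weight 23, pallet count 24, value 87
Best: $104.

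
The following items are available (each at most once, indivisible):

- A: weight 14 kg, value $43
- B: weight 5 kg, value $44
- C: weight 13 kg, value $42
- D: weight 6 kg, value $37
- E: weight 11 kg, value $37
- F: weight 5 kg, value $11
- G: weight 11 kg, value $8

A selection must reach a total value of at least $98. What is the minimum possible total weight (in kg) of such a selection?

Subsets with value ≥ 98, sorted by total weight:
- B+D+E: weight 22, value 118
- B+C+D: weight 24, value 123
- A+B+F: weight 24, value 98
Minimum weight: 22 kg.

22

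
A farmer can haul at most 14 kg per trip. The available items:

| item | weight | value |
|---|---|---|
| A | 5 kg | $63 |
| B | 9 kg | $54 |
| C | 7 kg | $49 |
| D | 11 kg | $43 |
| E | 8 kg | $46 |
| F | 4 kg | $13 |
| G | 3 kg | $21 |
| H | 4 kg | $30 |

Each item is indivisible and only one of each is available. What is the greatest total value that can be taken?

Check high-value combinations within 14 kg:
- A+B: weight 5+9=14, value 63+54=117
- A+G+H: weight 5+3+4=12, value 63+21+30=114
- A+C: weight 5+7=12, value 63+49=112
Best: $117.

$117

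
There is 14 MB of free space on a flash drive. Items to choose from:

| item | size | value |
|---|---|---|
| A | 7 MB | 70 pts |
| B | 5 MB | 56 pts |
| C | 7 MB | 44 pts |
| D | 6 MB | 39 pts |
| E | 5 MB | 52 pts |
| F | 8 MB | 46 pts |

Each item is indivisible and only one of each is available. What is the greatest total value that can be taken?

126 pts

Check high-value combinations within 14 MB:
- A+B: size 7+5=12, value 70+56=126
- A+E: size 7+5=12, value 70+52=122
- A+C: size 7+7=14, value 70+44=114
Best: 126 pts.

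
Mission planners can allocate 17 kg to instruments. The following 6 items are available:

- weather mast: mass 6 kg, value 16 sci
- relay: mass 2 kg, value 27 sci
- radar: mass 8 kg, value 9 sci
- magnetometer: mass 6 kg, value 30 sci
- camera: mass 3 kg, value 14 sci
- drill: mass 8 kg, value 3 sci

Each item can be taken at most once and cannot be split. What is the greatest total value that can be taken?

Check high-value combinations within 17 kg:
- weather mast+relay+magnetometer+camera: mass 6+2+6+3=17, value 16+27+30+14=87
- weather mast+relay+magnetometer: mass 6+2+6=14, value 16+27+30=73
- relay+magnetometer+camera: mass 2+6+3=11, value 27+30+14=71
- relay+radar+magnetometer: mass 2+8+6=16, value 27+9+30=66
Best: 87 sci.

87 sci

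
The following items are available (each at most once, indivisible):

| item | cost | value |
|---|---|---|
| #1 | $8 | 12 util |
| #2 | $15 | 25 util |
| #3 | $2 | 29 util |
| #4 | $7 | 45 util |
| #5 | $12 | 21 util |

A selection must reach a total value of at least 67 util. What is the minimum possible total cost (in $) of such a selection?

Subsets with value ≥ 67, sorted by total cost:
- #3+#4: cost 9, value 74
- #1+#3+#4: cost 17, value 86
- #3+#4+#5: cost 21, value 95
- #2+#4: cost 22, value 70
Minimum cost: 9 $.

9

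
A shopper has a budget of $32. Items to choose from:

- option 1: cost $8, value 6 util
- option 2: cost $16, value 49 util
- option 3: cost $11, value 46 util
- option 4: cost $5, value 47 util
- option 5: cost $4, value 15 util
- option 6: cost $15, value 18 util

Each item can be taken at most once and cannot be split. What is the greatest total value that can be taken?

This is a 0/1 knapsack; check combinations near the capacity.
- option 2+option 3+option 4: cost 16+11+5=32, value 49+46+47=142
- option 1+option 3+option 4+option 5: cost 8+11+5+4=28, value 6+46+47+15=114
- option 2+option 4+option 5: cost 16+5+4=25, value 49+47+15=111
Best: 142 util.

142 util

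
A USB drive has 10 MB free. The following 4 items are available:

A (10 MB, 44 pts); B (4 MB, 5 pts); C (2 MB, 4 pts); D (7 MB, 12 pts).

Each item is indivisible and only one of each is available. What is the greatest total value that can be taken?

Check high-value combinations within 10 MB:
- A: size 10, value 44
- C+D: size 2+7=9, value 4+12=16
- D: size 7, value 12
Best: 44 pts.

44 pts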